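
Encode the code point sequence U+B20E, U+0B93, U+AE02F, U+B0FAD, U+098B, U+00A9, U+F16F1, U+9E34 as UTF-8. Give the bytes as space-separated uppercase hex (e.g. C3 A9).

U+B20E: 3-byte form → EB 88 8E.
U+0B93: 3-byte form → E0 AE 93.
U+AE02F: 4-byte form → F2 AE 80 AF.
U+B0FAD: 4-byte form → F2 B0 BE AD.
U+098B: 3-byte form → E0 A6 8B.
U+00A9: 2-byte form → C2 A9.
U+F16F1: 4-byte form → F3 B1 9B B1.
U+9E34: 3-byte form → E9 B8 B4.
Concatenated (26 bytes): EB 88 8E E0 AE 93 F2 AE 80 AF F2 B0 BE AD E0 A6 8B C2 A9 F3 B1 9B B1 E9 B8 B4.

EB 88 8E E0 AE 93 F2 AE 80 AF F2 B0 BE AD E0 A6 8B C2 A9 F3 B1 9B B1 E9 B8 B4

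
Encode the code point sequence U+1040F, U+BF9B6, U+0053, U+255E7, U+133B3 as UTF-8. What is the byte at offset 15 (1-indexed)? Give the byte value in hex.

1-indexed offset 15 is 0-indexed offset 14.
U+1040F → 4-byte form F0 90 90 8F at offsets 0–3.
U+BF9B6 → 4-byte form F2 BF A6 B6 at offsets 4–7.
U+0053 → 1-byte form 53 at offsets 8–8.
U+255E7 → 4-byte form F0 A5 97 A7 at offsets 9–12.
U+133B3 → 4-byte form F0 93 8E B3 at offsets 13–16.
Offset 14 falls in char 5's range; it's byte 2 of F0 93 8E B3 = 0x93.

0x93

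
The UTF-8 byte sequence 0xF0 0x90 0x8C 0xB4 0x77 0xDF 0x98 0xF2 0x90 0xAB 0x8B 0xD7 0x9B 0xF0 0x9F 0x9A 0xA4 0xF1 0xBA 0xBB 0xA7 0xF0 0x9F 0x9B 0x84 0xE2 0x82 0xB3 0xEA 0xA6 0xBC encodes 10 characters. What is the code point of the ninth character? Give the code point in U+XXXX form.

U+20B3

Offset 0: leading byte 0xF0 = 11110000 → 4-byte char #1 = F0 90 8C B4.
Offset 4: leading byte 0x77 = 01110111 → 1-byte char #2 = 77.
Offset 5: leading byte 0xDF = 11011111 → 2-byte char #3 = DF 98.
Offset 7: leading byte 0xF2 = 11110010 → 4-byte char #4 = F2 90 AB 8B.
Offset 11: leading byte 0xD7 = 11010111 → 2-byte char #5 = D7 9B.
Offset 13: leading byte 0xF0 = 11110000 → 4-byte char #6 = F0 9F 9A A4.
Offset 17: leading byte 0xF1 = 11110001 → 4-byte char #7 = F1 BA BB A7.
Offset 21: leading byte 0xF0 = 11110000 → 4-byte char #8 = F0 9F 9B 84.
Offset 25: leading byte 0xE2 = 11100010 → 3-byte char #9 = E2 82 B3.
Leading byte 0xE2 = 11100010 matches 1110xxxx → 3-byte sequence.
Byte 1: 0xE2 = 11100010, payload 0010 (4 bits).
Byte 2: 0x82 = 10000010 (10xxxxxx ✓), payload 000010.
Byte 3: 0xB3 = 10110011 (10xxxxxx ✓), payload 110011.
Concatenate: 0010000010110011 = 0x20B3 (16 bits → U+20B3).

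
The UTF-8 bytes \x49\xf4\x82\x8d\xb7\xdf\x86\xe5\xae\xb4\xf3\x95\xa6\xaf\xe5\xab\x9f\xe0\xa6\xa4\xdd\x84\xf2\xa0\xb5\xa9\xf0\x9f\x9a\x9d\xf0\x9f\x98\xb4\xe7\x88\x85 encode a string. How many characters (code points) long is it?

Byte at offset 0: 0x49 = 01001001 → 1-byte char (#1). Advance 1.
Byte at offset 1: 0xF4 = 11110100 → 4-byte char (#2). Advance 4.
Byte at offset 5: 0xDF = 11011111 → 2-byte char (#3). Advance 2.
Byte at offset 7: 0xE5 = 11100101 → 3-byte char (#4). Advance 3.
Byte at offset 10: 0xF3 = 11110011 → 4-byte char (#5). Advance 4.
Byte at offset 14: 0xE5 = 11100101 → 3-byte char (#6). Advance 3.
Byte at offset 17: 0xE0 = 11100000 → 3-byte char (#7). Advance 3.
Byte at offset 20: 0xDD = 11011101 → 2-byte char (#8). Advance 2.
Byte at offset 22: 0xF2 = 11110010 → 4-byte char (#9). Advance 4.
Byte at offset 26: 0xF0 = 11110000 → 4-byte char (#10). Advance 4.
Byte at offset 30: 0xF0 = 11110000 → 4-byte char (#11). Advance 4.
Byte at offset 34: 0xE7 = 11100111 → 3-byte char (#12). Advance 3.
Reached end at offset 37 after 12 code points.

12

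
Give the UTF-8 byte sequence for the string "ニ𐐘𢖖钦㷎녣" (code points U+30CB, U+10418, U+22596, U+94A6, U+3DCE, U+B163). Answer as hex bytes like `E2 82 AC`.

U+30CB: 3-byte form → E3 83 8B.
U+10418: 4-byte form → F0 90 90 98.
U+22596: 4-byte form → F0 A2 96 96.
U+94A6: 3-byte form → E9 92 A6.
U+3DCE: 3-byte form → E3 B7 8E.
U+B163: 3-byte form → EB 85 A3.
Concatenated (20 bytes): E3 83 8B F0 90 90 98 F0 A2 96 96 E9 92 A6 E3 B7 8E EB 85 A3.

E3 83 8B F0 90 90 98 F0 A2 96 96 E9 92 A6 E3 B7 8E EB 85 A3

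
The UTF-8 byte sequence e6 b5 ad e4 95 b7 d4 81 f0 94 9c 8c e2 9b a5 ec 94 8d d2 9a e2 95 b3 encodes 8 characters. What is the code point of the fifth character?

U+26E5

Offset 0: leading byte 0xE6 = 11100110 → 3-byte char #1 = E6 B5 AD.
Offset 3: leading byte 0xE4 = 11100100 → 3-byte char #2 = E4 95 B7.
Offset 6: leading byte 0xD4 = 11010100 → 2-byte char #3 = D4 81.
Offset 8: leading byte 0xF0 = 11110000 → 4-byte char #4 = F0 94 9C 8C.
Offset 12: leading byte 0xE2 = 11100010 → 3-byte char #5 = E2 9B A5.
Leading byte 0xE2 = 11100010 matches 1110xxxx → 3-byte sequence.
Byte 1: 0xE2 = 11100010, payload 0010 (4 bits).
Byte 2: 0x9B = 10011011 (10xxxxxx ✓), payload 011011.
Byte 3: 0xA5 = 10100101 (10xxxxxx ✓), payload 100101.
Concatenate: 0010011011100101 = 0x26E5 (16 bits → U+26E5).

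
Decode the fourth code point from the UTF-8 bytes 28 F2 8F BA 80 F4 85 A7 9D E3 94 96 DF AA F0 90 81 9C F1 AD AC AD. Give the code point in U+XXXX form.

U+3516

Offset 0: leading byte 0x28 = 00101000 → 1-byte char #1 = 28.
Offset 1: leading byte 0xF2 = 11110010 → 4-byte char #2 = F2 8F BA 80.
Offset 5: leading byte 0xF4 = 11110100 → 4-byte char #3 = F4 85 A7 9D.
Offset 9: leading byte 0xE3 = 11100011 → 3-byte char #4 = E3 94 96.
Leading byte 0xE3 = 11100011 matches 1110xxxx → 3-byte sequence.
Byte 1: 0xE3 = 11100011, payload 0011 (4 bits).
Byte 2: 0x94 = 10010100 (10xxxxxx ✓), payload 010100.
Byte 3: 0x96 = 10010110 (10xxxxxx ✓), payload 010110.
Concatenate: 0011010100010110 = 0x3516 (16 bits → U+3516).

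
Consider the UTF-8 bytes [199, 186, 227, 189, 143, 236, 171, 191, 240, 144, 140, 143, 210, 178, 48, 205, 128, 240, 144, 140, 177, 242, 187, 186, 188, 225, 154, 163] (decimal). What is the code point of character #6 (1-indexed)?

Offset 0: leading byte 0xC7 = 11000111 → 2-byte char #1 = C7 BA.
Offset 2: leading byte 0xE3 = 11100011 → 3-byte char #2 = E3 BD 8F.
Offset 5: leading byte 0xEC = 11101100 → 3-byte char #3 = EC AB BF.
Offset 8: leading byte 0xF0 = 11110000 → 4-byte char #4 = F0 90 8C 8F.
Offset 12: leading byte 0xD2 = 11010010 → 2-byte char #5 = D2 B2.
Offset 14: leading byte 0x30 = 00110000 → 1-byte char #6 = 30.
Leading byte 0x30 = 00110000 matches 0xxxxxxx → 1-byte sequence.
Byte 1: 0x30 = 00110000, payload 0110000 (7 bits).
Concatenate: 0110000 = 0x30 (7 bits → U+0030).

U+0030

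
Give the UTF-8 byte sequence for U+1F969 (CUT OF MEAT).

F0 9F A5 A9

U+1F969 = 0x1F969 = 129385 decimal. In range U+10000–U+10FFFF → 4-byte form: 11110xxx 10xxxxxx 10xxxxxx 10xxxxxx.
Binary (21 bits): 000011111100101101001.
Split 3+6+6+6: 000 | 011111 | 100101 | 101001.
Byte 1: 11110000 = 0xF0.
Byte 2: 10011111 = 0x9F.
Byte 3: 10100101 = 0xA5.
Byte 4: 10101001 = 0xA9.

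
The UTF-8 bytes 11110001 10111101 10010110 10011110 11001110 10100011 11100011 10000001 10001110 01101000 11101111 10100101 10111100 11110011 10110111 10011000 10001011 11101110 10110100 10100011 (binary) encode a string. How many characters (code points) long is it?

7

Byte at offset 0: 0xF1 = 11110001 → 4-byte char (#1). Advance 4.
Byte at offset 4: 0xCE = 11001110 → 2-byte char (#2). Advance 2.
Byte at offset 6: 0xE3 = 11100011 → 3-byte char (#3). Advance 3.
Byte at offset 9: 0x68 = 01101000 → 1-byte char (#4). Advance 1.
Byte at offset 10: 0xEF = 11101111 → 3-byte char (#5). Advance 3.
Byte at offset 13: 0xF3 = 11110011 → 4-byte char (#6). Advance 4.
Byte at offset 17: 0xEE = 11101110 → 3-byte char (#7). Advance 3.
Reached end at offset 20 after 7 code points.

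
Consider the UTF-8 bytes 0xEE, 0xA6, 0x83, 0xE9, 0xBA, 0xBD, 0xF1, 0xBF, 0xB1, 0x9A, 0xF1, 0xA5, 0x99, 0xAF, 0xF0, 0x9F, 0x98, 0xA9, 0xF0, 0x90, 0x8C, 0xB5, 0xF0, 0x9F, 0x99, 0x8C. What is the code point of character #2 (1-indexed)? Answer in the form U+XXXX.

U+9EBD

Offset 0: leading byte 0xEE = 11101110 → 3-byte char #1 = EE A6 83.
Offset 3: leading byte 0xE9 = 11101001 → 3-byte char #2 = E9 BA BD.
Leading byte 0xE9 = 11101001 matches 1110xxxx → 3-byte sequence.
Byte 1: 0xE9 = 11101001, payload 1001 (4 bits).
Byte 2: 0xBA = 10111010 (10xxxxxx ✓), payload 111010.
Byte 3: 0xBD = 10111101 (10xxxxxx ✓), payload 111101.
Concatenate: 1001111010111101 = 0x9EBD (16 bits → U+9EBD).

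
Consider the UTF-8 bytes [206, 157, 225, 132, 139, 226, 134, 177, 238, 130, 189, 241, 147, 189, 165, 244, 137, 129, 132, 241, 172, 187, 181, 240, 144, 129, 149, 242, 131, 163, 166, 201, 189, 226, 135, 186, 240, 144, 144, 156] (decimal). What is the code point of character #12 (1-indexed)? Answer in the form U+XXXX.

U+1041C

Offset 0: leading byte 0xCE = 11001110 → 2-byte char #1 = CE 9D.
Offset 2: leading byte 0xE1 = 11100001 → 3-byte char #2 = E1 84 8B.
Offset 5: leading byte 0xE2 = 11100010 → 3-byte char #3 = E2 86 B1.
Offset 8: leading byte 0xEE = 11101110 → 3-byte char #4 = EE 82 BD.
Offset 11: leading byte 0xF1 = 11110001 → 4-byte char #5 = F1 93 BD A5.
Offset 15: leading byte 0xF4 = 11110100 → 4-byte char #6 = F4 89 81 84.
Offset 19: leading byte 0xF1 = 11110001 → 4-byte char #7 = F1 AC BB B5.
Offset 23: leading byte 0xF0 = 11110000 → 4-byte char #8 = F0 90 81 95.
Offset 27: leading byte 0xF2 = 11110010 → 4-byte char #9 = F2 83 A3 A6.
Offset 31: leading byte 0xC9 = 11001001 → 2-byte char #10 = C9 BD.
Offset 33: leading byte 0xE2 = 11100010 → 3-byte char #11 = E2 87 BA.
Offset 36: leading byte 0xF0 = 11110000 → 4-byte char #12 = F0 90 90 9C.
Leading byte 0xF0 = 11110000 matches 11110xxx → 4-byte sequence.
Byte 1: 0xF0 = 11110000, payload 000 (3 bits).
Byte 2: 0x90 = 10010000 (10xxxxxx ✓), payload 010000.
Byte 3: 0x90 = 10010000 (10xxxxxx ✓), payload 010000.
Byte 4: 0x9C = 10011100 (10xxxxxx ✓), payload 011100.
Concatenate: 000010000010000011100 = 0x1041C (21 bits → U+1041C).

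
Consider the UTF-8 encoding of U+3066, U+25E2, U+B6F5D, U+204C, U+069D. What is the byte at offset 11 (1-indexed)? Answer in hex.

0xE2

1-indexed offset 11 is 0-indexed offset 10.
U+3066 → 3-byte form E3 81 A6 at offsets 0–2.
U+25E2 → 3-byte form E2 97 A2 at offsets 3–5.
U+B6F5D → 4-byte form F2 B6 BD 9D at offsets 6–9.
U+204C → 3-byte form E2 81 8C at offsets 10–12.
Offset 10 falls in char 4's range; it's byte 1 of E2 81 8C = 0xE2.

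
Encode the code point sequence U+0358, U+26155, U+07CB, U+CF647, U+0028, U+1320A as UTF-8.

U+0358: 2-byte form → CD 98.
U+26155: 4-byte form → F0 A6 85 95.
U+07CB: 2-byte form → DF 8B.
U+CF647: 4-byte form → F3 8F 99 87.
U+0028: 1-byte form → 28.
U+1320A: 4-byte form → F0 93 88 8A.
Concatenated (17 bytes): CD 98 F0 A6 85 95 DF 8B F3 8F 99 87 28 F0 93 88 8A.

CD 98 F0 A6 85 95 DF 8B F3 8F 99 87 28 F0 93 88 8A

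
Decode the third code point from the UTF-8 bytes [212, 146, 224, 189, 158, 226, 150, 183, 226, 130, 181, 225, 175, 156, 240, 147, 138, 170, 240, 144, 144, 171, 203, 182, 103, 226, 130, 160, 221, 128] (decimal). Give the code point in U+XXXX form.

Offset 0: leading byte 0xD4 = 11010100 → 2-byte char #1 = D4 92.
Offset 2: leading byte 0xE0 = 11100000 → 3-byte char #2 = E0 BD 9E.
Offset 5: leading byte 0xE2 = 11100010 → 3-byte char #3 = E2 96 B7.
Leading byte 0xE2 = 11100010 matches 1110xxxx → 3-byte sequence.
Byte 1: 0xE2 = 11100010, payload 0010 (4 bits).
Byte 2: 0x96 = 10010110 (10xxxxxx ✓), payload 010110.
Byte 3: 0xB7 = 10110111 (10xxxxxx ✓), payload 110111.
Concatenate: 0010010110110111 = 0x25B7 (16 bits → U+25B7).

U+25B7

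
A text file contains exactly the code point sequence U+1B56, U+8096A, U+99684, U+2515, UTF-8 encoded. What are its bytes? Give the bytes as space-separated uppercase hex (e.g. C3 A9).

U+1B56: 3-byte form → E1 AD 96.
U+8096A: 4-byte form → F2 80 A5 AA.
U+99684: 4-byte form → F2 99 9A 84.
U+2515: 3-byte form → E2 94 95.
Concatenated (14 bytes): E1 AD 96 F2 80 A5 AA F2 99 9A 84 E2 94 95.

E1 AD 96 F2 80 A5 AA F2 99 9A 84 E2 94 95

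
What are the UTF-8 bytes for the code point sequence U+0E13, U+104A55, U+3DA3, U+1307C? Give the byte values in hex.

U+0E13: 3-byte form → E0 B8 93.
U+104A55: 4-byte form → F4 84 A9 95.
U+3DA3: 3-byte form → E3 B6 A3.
U+1307C: 4-byte form → F0 93 81 BC.
Concatenated (14 bytes): E0 B8 93 F4 84 A9 95 E3 B6 A3 F0 93 81 BC.

E0 B8 93 F4 84 A9 95 E3 B6 A3 F0 93 81 BC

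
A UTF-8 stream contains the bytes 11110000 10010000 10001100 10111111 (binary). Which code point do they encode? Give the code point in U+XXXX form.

U+1033F

Leading byte 0xF0 = 11110000 matches 11110xxx → 4-byte sequence.
Byte 1: 0xF0 = 11110000, payload 000 (3 bits).
Byte 2: 0x90 = 10010000 (10xxxxxx ✓), payload 010000.
Byte 3: 0x8C = 10001100 (10xxxxxx ✓), payload 001100.
Byte 4: 0xBF = 10111111 (10xxxxxx ✓), payload 111111.
Concatenate: 000010000001100111111 = 0x1033F (21 bits → U+1033F).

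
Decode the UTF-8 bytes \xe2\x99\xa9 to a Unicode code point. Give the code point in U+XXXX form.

Leading byte 0xE2 = 11100010 matches 1110xxxx → 3-byte sequence.
Byte 1: 0xE2 = 11100010, payload 0010 (4 bits).
Byte 2: 0x99 = 10011001 (10xxxxxx ✓), payload 011001.
Byte 3: 0xA9 = 10101001 (10xxxxxx ✓), payload 101001.
Concatenate: 0010011001101001 = 0x2669 (16 bits → U+2669).

U+2669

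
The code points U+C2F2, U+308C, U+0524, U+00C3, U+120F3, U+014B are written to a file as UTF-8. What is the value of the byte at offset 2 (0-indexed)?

0xB2

U+C2F2 → 3-byte form EC 8B B2 at offsets 0–2.
Offset 2 falls in char 1's range; it's byte 3 of EC 8B B2 = 0xB2.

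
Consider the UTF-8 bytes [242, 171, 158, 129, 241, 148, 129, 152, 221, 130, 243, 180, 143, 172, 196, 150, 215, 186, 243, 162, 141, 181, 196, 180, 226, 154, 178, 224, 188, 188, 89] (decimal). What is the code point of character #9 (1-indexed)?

Offset 0: leading byte 0xF2 = 11110010 → 4-byte char #1 = F2 AB 9E 81.
Offset 4: leading byte 0xF1 = 11110001 → 4-byte char #2 = F1 94 81 98.
Offset 8: leading byte 0xDD = 11011101 → 2-byte char #3 = DD 82.
Offset 10: leading byte 0xF3 = 11110011 → 4-byte char #4 = F3 B4 8F AC.
Offset 14: leading byte 0xC4 = 11000100 → 2-byte char #5 = C4 96.
Offset 16: leading byte 0xD7 = 11010111 → 2-byte char #6 = D7 BA.
Offset 18: leading byte 0xF3 = 11110011 → 4-byte char #7 = F3 A2 8D B5.
Offset 22: leading byte 0xC4 = 11000100 → 2-byte char #8 = C4 B4.
Offset 24: leading byte 0xE2 = 11100010 → 3-byte char #9 = E2 9A B2.
Leading byte 0xE2 = 11100010 matches 1110xxxx → 3-byte sequence.
Byte 1: 0xE2 = 11100010, payload 0010 (4 bits).
Byte 2: 0x9A = 10011010 (10xxxxxx ✓), payload 011010.
Byte 3: 0xB2 = 10110010 (10xxxxxx ✓), payload 110010.
Concatenate: 0010011010110010 = 0x26B2 (16 bits → U+26B2).

U+26B2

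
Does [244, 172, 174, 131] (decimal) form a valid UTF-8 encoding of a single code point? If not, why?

invalid (encodes a value above U+10FFFF)

Leading byte 0xF4 = 11110100 → 4-byte form.
Payload = 0x12CB83, which exceeds U+10FFFF, the maximum Unicode code point. (Leading bytes F5–FF, or F4 followed by ≥ 0x90, are invalid.)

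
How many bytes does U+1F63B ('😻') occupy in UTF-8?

U+1F63B = 0x1F63B. UTF-8 uses 1 byte below 0x80, 2 below 0x800, 3 below 0x10000, 4 up to 0x10FFFF. 0x1F63B is in U+10000–U+10FFFF → 4 bytes.

4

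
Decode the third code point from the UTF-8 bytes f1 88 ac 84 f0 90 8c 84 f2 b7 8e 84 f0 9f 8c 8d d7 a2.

U+B7384

Offset 0: leading byte 0xF1 = 11110001 → 4-byte char #1 = F1 88 AC 84.
Offset 4: leading byte 0xF0 = 11110000 → 4-byte char #2 = F0 90 8C 84.
Offset 8: leading byte 0xF2 = 11110010 → 4-byte char #3 = F2 B7 8E 84.
Leading byte 0xF2 = 11110010 matches 11110xxx → 4-byte sequence.
Byte 1: 0xF2 = 11110010, payload 010 (3 bits).
Byte 2: 0xB7 = 10110111 (10xxxxxx ✓), payload 110111.
Byte 3: 0x8E = 10001110 (10xxxxxx ✓), payload 001110.
Byte 4: 0x84 = 10000100 (10xxxxxx ✓), payload 000100.
Concatenate: 010110111001110000100 = 0xB7384 (21 bits → U+B7384).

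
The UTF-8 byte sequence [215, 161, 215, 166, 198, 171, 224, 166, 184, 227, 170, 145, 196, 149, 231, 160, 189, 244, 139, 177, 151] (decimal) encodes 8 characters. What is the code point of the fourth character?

Offset 0: leading byte 0xD7 = 11010111 → 2-byte char #1 = D7 A1.
Offset 2: leading byte 0xD7 = 11010111 → 2-byte char #2 = D7 A6.
Offset 4: leading byte 0xC6 = 11000110 → 2-byte char #3 = C6 AB.
Offset 6: leading byte 0xE0 = 11100000 → 3-byte char #4 = E0 A6 B8.
Leading byte 0xE0 = 11100000 matches 1110xxxx → 3-byte sequence.
Byte 1: 0xE0 = 11100000, payload 0000 (4 bits).
Byte 2: 0xA6 = 10100110 (10xxxxxx ✓), payload 100110.
Byte 3: 0xB8 = 10111000 (10xxxxxx ✓), payload 111000.
Concatenate: 0000100110111000 = 0x9B8 (16 bits → U+09B8).

U+09B8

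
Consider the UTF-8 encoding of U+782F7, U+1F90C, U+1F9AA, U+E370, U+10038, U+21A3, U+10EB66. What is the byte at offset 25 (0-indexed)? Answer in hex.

U+782F7 → 4-byte form F1 B8 8B B7 at offsets 0–3.
U+1F90C → 4-byte form F0 9F A4 8C at offsets 4–7.
U+1F9AA → 4-byte form F0 9F A6 AA at offsets 8–11.
U+E370 → 3-byte form EE 8D B0 at offsets 12–14.
U+10038 → 4-byte form F0 90 80 B8 at offsets 15–18.
U+21A3 → 3-byte form E2 86 A3 at offsets 19–21.
U+10EB66 → 4-byte form F4 8E AD A6 at offsets 22–25.
Offset 25 falls in char 7's range; it's byte 4 of F4 8E AD A6 = 0xA6.

0xA6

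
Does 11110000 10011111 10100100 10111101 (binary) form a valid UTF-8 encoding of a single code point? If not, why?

valid

Leading byte 0xF0 = 11110000 → 4-byte form.
Continuation bytes 0x9F=10011111, 0xA4=10100100, 0xBD=10111101 all match 10xxxxxx.
Decoded value 0x1F93D is ≥ 0x10000 (shortest form) and not a surrogate.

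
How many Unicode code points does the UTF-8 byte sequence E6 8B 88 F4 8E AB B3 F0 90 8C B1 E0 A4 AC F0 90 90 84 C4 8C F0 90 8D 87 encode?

Byte at offset 0: 0xE6 = 11100110 → 3-byte char (#1). Advance 3.
Byte at offset 3: 0xF4 = 11110100 → 4-byte char (#2). Advance 4.
Byte at offset 7: 0xF0 = 11110000 → 4-byte char (#3). Advance 4.
Byte at offset 11: 0xE0 = 11100000 → 3-byte char (#4). Advance 3.
Byte at offset 14: 0xF0 = 11110000 → 4-byte char (#5). Advance 4.
Byte at offset 18: 0xC4 = 11000100 → 2-byte char (#6). Advance 2.
Byte at offset 20: 0xF0 = 11110000 → 4-byte char (#7). Advance 4.
Reached end at offset 24 after 7 code points.

7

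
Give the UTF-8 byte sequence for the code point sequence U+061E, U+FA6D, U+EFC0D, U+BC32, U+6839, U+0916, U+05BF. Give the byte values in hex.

U+061E: 2-byte form → D8 9E.
U+FA6D: 3-byte form → EF A9 AD.
U+EFC0D: 4-byte form → F3 AF B0 8D.
U+BC32: 3-byte form → EB B0 B2.
U+6839: 3-byte form → E6 A0 B9.
U+0916: 3-byte form → E0 A4 96.
U+05BF: 2-byte form → D6 BF.
Concatenated (20 bytes): D8 9E EF A9 AD F3 AF B0 8D EB B0 B2 E6 A0 B9 E0 A4 96 D6 BF.

D8 9E EF A9 AD F3 AF B0 8D EB B0 B2 E6 A0 B9 E0 A4 96 D6 BF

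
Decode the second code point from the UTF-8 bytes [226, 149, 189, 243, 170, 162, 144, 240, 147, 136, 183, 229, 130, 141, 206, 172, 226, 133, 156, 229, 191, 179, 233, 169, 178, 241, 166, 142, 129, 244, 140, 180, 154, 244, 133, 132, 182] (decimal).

U+EA890

Offset 0: leading byte 0xE2 = 11100010 → 3-byte char #1 = E2 95 BD.
Offset 3: leading byte 0xF3 = 11110011 → 4-byte char #2 = F3 AA A2 90.
Leading byte 0xF3 = 11110011 matches 11110xxx → 4-byte sequence.
Byte 1: 0xF3 = 11110011, payload 011 (3 bits).
Byte 2: 0xAA = 10101010 (10xxxxxx ✓), payload 101010.
Byte 3: 0xA2 = 10100010 (10xxxxxx ✓), payload 100010.
Byte 4: 0x90 = 10010000 (10xxxxxx ✓), payload 010000.
Concatenate: 011101010100010010000 = 0xEA890 (21 bits → U+EA890).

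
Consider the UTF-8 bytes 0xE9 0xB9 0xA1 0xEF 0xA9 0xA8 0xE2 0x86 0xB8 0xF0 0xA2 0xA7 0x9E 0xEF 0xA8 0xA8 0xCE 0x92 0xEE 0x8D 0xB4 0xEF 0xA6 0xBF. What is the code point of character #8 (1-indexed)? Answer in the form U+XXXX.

U+F9BF

Offset 0: leading byte 0xE9 = 11101001 → 3-byte char #1 = E9 B9 A1.
Offset 3: leading byte 0xEF = 11101111 → 3-byte char #2 = EF A9 A8.
Offset 6: leading byte 0xE2 = 11100010 → 3-byte char #3 = E2 86 B8.
Offset 9: leading byte 0xF0 = 11110000 → 4-byte char #4 = F0 A2 A7 9E.
Offset 13: leading byte 0xEF = 11101111 → 3-byte char #5 = EF A8 A8.
Offset 16: leading byte 0xCE = 11001110 → 2-byte char #6 = CE 92.
Offset 18: leading byte 0xEE = 11101110 → 3-byte char #7 = EE 8D B4.
Offset 21: leading byte 0xEF = 11101111 → 3-byte char #8 = EF A6 BF.
Leading byte 0xEF = 11101111 matches 1110xxxx → 3-byte sequence.
Byte 1: 0xEF = 11101111, payload 1111 (4 bits).
Byte 2: 0xA6 = 10100110 (10xxxxxx ✓), payload 100110.
Byte 3: 0xBF = 10111111 (10xxxxxx ✓), payload 111111.
Concatenate: 1111100110111111 = 0xF9BF (16 bits → U+F9BF).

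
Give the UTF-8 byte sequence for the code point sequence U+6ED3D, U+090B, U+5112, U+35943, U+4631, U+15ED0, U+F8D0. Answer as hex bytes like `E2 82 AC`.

U+6ED3D: 4-byte form → F1 AE B4 BD.
U+090B: 3-byte form → E0 A4 8B.
U+5112: 3-byte form → E5 84 92.
U+35943: 4-byte form → F0 B5 A5 83.
U+4631: 3-byte form → E4 98 B1.
U+15ED0: 4-byte form → F0 95 BB 90.
U+F8D0: 3-byte form → EF A3 90.
Concatenated (24 bytes): F1 AE B4 BD E0 A4 8B E5 84 92 F0 B5 A5 83 E4 98 B1 F0 95 BB 90 EF A3 90.

F1 AE B4 BD E0 A4 8B E5 84 92 F0 B5 A5 83 E4 98 B1 F0 95 BB 90 EF A3 90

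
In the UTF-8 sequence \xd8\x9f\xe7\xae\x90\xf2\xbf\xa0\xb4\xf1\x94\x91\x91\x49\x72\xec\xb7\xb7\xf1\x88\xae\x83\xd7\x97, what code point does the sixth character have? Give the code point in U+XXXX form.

Offset 0: leading byte 0xD8 = 11011000 → 2-byte char #1 = D8 9F.
Offset 2: leading byte 0xE7 = 11100111 → 3-byte char #2 = E7 AE 90.
Offset 5: leading byte 0xF2 = 11110010 → 4-byte char #3 = F2 BF A0 B4.
Offset 9: leading byte 0xF1 = 11110001 → 4-byte char #4 = F1 94 91 91.
Offset 13: leading byte 0x49 = 01001001 → 1-byte char #5 = 49.
Offset 14: leading byte 0x72 = 01110010 → 1-byte char #6 = 72.
Leading byte 0x72 = 01110010 matches 0xxxxxxx → 1-byte sequence.
Byte 1: 0x72 = 01110010, payload 1110010 (7 bits).
Concatenate: 1110010 = 0x72 (7 bits → U+0072).

U+0072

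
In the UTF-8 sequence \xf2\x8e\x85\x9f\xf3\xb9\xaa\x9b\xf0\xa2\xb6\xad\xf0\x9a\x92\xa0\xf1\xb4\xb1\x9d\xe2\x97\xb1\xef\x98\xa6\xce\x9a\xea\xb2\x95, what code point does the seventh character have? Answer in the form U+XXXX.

U+F626

Offset 0: leading byte 0xF2 = 11110010 → 4-byte char #1 = F2 8E 85 9F.
Offset 4: leading byte 0xF3 = 11110011 → 4-byte char #2 = F3 B9 AA 9B.
Offset 8: leading byte 0xF0 = 11110000 → 4-byte char #3 = F0 A2 B6 AD.
Offset 12: leading byte 0xF0 = 11110000 → 4-byte char #4 = F0 9A 92 A0.
Offset 16: leading byte 0xF1 = 11110001 → 4-byte char #5 = F1 B4 B1 9D.
Offset 20: leading byte 0xE2 = 11100010 → 3-byte char #6 = E2 97 B1.
Offset 23: leading byte 0xEF = 11101111 → 3-byte char #7 = EF 98 A6.
Leading byte 0xEF = 11101111 matches 1110xxxx → 3-byte sequence.
Byte 1: 0xEF = 11101111, payload 1111 (4 bits).
Byte 2: 0x98 = 10011000 (10xxxxxx ✓), payload 011000.
Byte 3: 0xA6 = 10100110 (10xxxxxx ✓), payload 100110.
Concatenate: 1111011000100110 = 0xF626 (16 bits → U+F626).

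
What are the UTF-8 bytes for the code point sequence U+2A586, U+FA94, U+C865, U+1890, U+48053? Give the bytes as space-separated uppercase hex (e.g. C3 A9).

U+2A586: 4-byte form → F0 AA 96 86.
U+FA94: 3-byte form → EF AA 94.
U+C865: 3-byte form → EC A1 A5.
U+1890: 3-byte form → E1 A2 90.
U+48053: 4-byte form → F1 88 81 93.
Concatenated (17 bytes): F0 AA 96 86 EF AA 94 EC A1 A5 E1 A2 90 F1 88 81 93.

F0 AA 96 86 EF AA 94 EC A1 A5 E1 A2 90 F1 88 81 93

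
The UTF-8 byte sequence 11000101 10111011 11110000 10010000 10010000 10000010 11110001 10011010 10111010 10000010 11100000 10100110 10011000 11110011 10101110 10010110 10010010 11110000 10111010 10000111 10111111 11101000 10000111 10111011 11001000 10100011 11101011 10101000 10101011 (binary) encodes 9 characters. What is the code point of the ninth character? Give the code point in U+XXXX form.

U+BA2B

Offset 0: leading byte 0xC5 = 11000101 → 2-byte char #1 = C5 BB.
Offset 2: leading byte 0xF0 = 11110000 → 4-byte char #2 = F0 90 90 82.
Offset 6: leading byte 0xF1 = 11110001 → 4-byte char #3 = F1 9A BA 82.
Offset 10: leading byte 0xE0 = 11100000 → 3-byte char #4 = E0 A6 98.
Offset 13: leading byte 0xF3 = 11110011 → 4-byte char #5 = F3 AE 96 92.
Offset 17: leading byte 0xF0 = 11110000 → 4-byte char #6 = F0 BA 87 BF.
Offset 21: leading byte 0xE8 = 11101000 → 3-byte char #7 = E8 87 BB.
Offset 24: leading byte 0xC8 = 11001000 → 2-byte char #8 = C8 A3.
Offset 26: leading byte 0xEB = 11101011 → 3-byte char #9 = EB A8 AB.
Leading byte 0xEB = 11101011 matches 1110xxxx → 3-byte sequence.
Byte 1: 0xEB = 11101011, payload 1011 (4 bits).
Byte 2: 0xA8 = 10101000 (10xxxxxx ✓), payload 101000.
Byte 3: 0xAB = 10101011 (10xxxxxx ✓), payload 101011.
Concatenate: 1011101000101011 = 0xBA2B (16 bits → U+BA2B).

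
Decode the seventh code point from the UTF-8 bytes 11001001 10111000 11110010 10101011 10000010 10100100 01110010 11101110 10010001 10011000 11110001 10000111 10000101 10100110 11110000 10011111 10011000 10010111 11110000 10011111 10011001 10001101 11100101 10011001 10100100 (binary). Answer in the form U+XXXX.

Offset 0: leading byte 0xC9 = 11001001 → 2-byte char #1 = C9 B8.
Offset 2: leading byte 0xF2 = 11110010 → 4-byte char #2 = F2 AB 82 A4.
Offset 6: leading byte 0x72 = 01110010 → 1-byte char #3 = 72.
Offset 7: leading byte 0xEE = 11101110 → 3-byte char #4 = EE 91 98.
Offset 10: leading byte 0xF1 = 11110001 → 4-byte char #5 = F1 87 85 A6.
Offset 14: leading byte 0xF0 = 11110000 → 4-byte char #6 = F0 9F 98 97.
Offset 18: leading byte 0xF0 = 11110000 → 4-byte char #7 = F0 9F 99 8D.
Leading byte 0xF0 = 11110000 matches 11110xxx → 4-byte sequence.
Byte 1: 0xF0 = 11110000, payload 000 (3 bits).
Byte 2: 0x9F = 10011111 (10xxxxxx ✓), payload 011111.
Byte 3: 0x99 = 10011001 (10xxxxxx ✓), payload 011001.
Byte 4: 0x8D = 10001101 (10xxxxxx ✓), payload 001101.
Concatenate: 000011111011001001101 = 0x1F64D (21 bits → U+1F64D).

U+1F64D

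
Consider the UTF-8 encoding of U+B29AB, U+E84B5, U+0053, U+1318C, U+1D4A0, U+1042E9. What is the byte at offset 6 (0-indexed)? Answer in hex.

0x92

U+B29AB → 4-byte form F2 B2 A6 AB at offsets 0–3.
U+E84B5 → 4-byte form F3 A8 92 B5 at offsets 4–7.
Offset 6 falls in char 2's range; it's byte 3 of F3 A8 92 B5 = 0x92.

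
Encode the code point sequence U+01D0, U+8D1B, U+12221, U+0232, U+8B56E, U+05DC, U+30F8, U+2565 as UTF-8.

U+01D0: 2-byte form → C7 90.
U+8D1B: 3-byte form → E8 B4 9B.
U+12221: 4-byte form → F0 92 88 A1.
U+0232: 2-byte form → C8 B2.
U+8B56E: 4-byte form → F2 8B 95 AE.
U+05DC: 2-byte form → D7 9C.
U+30F8: 3-byte form → E3 83 B8.
U+2565: 3-byte form → E2 95 A5.
Concatenated (23 bytes): C7 90 E8 B4 9B F0 92 88 A1 C8 B2 F2 8B 95 AE D7 9C E3 83 B8 E2 95 A5.

C7 90 E8 B4 9B F0 92 88 A1 C8 B2 F2 8B 95 AE D7 9C E3 83 B8 E2 95 A5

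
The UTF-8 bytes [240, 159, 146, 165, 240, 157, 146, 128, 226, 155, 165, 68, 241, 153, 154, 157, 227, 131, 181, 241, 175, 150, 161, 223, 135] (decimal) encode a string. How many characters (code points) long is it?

8

Byte at offset 0: 0xF0 = 11110000 → 4-byte char (#1). Advance 4.
Byte at offset 4: 0xF0 = 11110000 → 4-byte char (#2). Advance 4.
Byte at offset 8: 0xE2 = 11100010 → 3-byte char (#3). Advance 3.
Byte at offset 11: 0x44 = 01000100 → 1-byte char (#4). Advance 1.
Byte at offset 12: 0xF1 = 11110001 → 4-byte char (#5). Advance 4.
Byte at offset 16: 0xE3 = 11100011 → 3-byte char (#6). Advance 3.
Byte at offset 19: 0xF1 = 11110001 → 4-byte char (#7). Advance 4.
Byte at offset 23: 0xDF = 11011111 → 2-byte char (#8). Advance 2.
Reached end at offset 25 after 8 code points.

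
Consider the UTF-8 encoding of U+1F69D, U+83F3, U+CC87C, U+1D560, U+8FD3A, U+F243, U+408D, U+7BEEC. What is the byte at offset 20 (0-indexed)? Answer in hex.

0x89

U+1F69D → 4-byte form F0 9F 9A 9D at offsets 0–3.
U+83F3 → 3-byte form E8 8F B3 at offsets 4–6.
U+CC87C → 4-byte form F3 8C A1 BC at offsets 7–10.
U+1D560 → 4-byte form F0 9D 95 A0 at offsets 11–14.
U+8FD3A → 4-byte form F2 8F B4 BA at offsets 15–18.
U+F243 → 3-byte form EF 89 83 at offsets 19–21.
Offset 20 falls in char 6's range; it's byte 2 of EF 89 83 = 0x89.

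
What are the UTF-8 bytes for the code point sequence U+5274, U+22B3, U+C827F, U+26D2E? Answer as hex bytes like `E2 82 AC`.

E5 89 B4 E2 8A B3 F3 88 89 BF F0 A6 B4 AE

U+5274: 3-byte form → E5 89 B4.
U+22B3: 3-byte form → E2 8A B3.
U+C827F: 4-byte form → F3 88 89 BF.
U+26D2E: 4-byte form → F0 A6 B4 AE.
Concatenated (14 bytes): E5 89 B4 E2 8A B3 F3 88 89 BF F0 A6 B4 AE.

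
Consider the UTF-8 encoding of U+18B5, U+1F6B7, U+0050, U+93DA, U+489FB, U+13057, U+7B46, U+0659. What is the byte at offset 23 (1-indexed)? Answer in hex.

0xD9

1-indexed offset 23 is 0-indexed offset 22.
U+18B5 → 3-byte form E1 A2 B5 at offsets 0–2.
U+1F6B7 → 4-byte form F0 9F 9A B7 at offsets 3–6.
U+0050 → 1-byte form 50 at offsets 7–7.
U+93DA → 3-byte form E9 8F 9A at offsets 8–10.
U+489FB → 4-byte form F1 88 A7 BB at offsets 11–14.
U+13057 → 4-byte form F0 93 81 97 at offsets 15–18.
U+7B46 → 3-byte form E7 AD 86 at offsets 19–21.
U+0659 → 2-byte form D9 99 at offsets 22–23.
Offset 22 falls in char 8's range; it's byte 1 of D9 99 = 0xD9.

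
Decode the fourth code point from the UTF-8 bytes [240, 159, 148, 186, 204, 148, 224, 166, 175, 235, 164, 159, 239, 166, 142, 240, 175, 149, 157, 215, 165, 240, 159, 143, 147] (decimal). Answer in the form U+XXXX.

Offset 0: leading byte 0xF0 = 11110000 → 4-byte char #1 = F0 9F 94 BA.
Offset 4: leading byte 0xCC = 11001100 → 2-byte char #2 = CC 94.
Offset 6: leading byte 0xE0 = 11100000 → 3-byte char #3 = E0 A6 AF.
Offset 9: leading byte 0xEB = 11101011 → 3-byte char #4 = EB A4 9F.
Leading byte 0xEB = 11101011 matches 1110xxxx → 3-byte sequence.
Byte 1: 0xEB = 11101011, payload 1011 (4 bits).
Byte 2: 0xA4 = 10100100 (10xxxxxx ✓), payload 100100.
Byte 3: 0x9F = 10011111 (10xxxxxx ✓), payload 011111.
Concatenate: 1011100100011111 = 0xB91F (16 bits → U+B91F).

U+B91F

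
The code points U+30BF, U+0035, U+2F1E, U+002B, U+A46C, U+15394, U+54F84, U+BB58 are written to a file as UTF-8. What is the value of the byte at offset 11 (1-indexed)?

0xAC

1-indexed offset 11 is 0-indexed offset 10.
U+30BF → 3-byte form E3 82 BF at offsets 0–2.
U+0035 → 1-byte form 35 at offsets 3–3.
U+2F1E → 3-byte form E2 BC 9E at offsets 4–6.
U+002B → 1-byte form 2B at offsets 7–7.
U+A46C → 3-byte form EA 91 AC at offsets 8–10.
Offset 10 falls in char 5's range; it's byte 3 of EA 91 AC = 0xAC.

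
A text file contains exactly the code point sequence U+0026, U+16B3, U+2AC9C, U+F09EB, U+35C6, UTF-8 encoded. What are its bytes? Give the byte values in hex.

26 E1 9A B3 F0 AA B2 9C F3 B0 A7 AB E3 97 86

U+0026: 1-byte form → 26.
U+16B3: 3-byte form → E1 9A B3.
U+2AC9C: 4-byte form → F0 AA B2 9C.
U+F09EB: 4-byte form → F3 B0 A7 AB.
U+35C6: 3-byte form → E3 97 86.
Concatenated (15 bytes): 26 E1 9A B3 F0 AA B2 9C F3 B0 A7 AB E3 97 86.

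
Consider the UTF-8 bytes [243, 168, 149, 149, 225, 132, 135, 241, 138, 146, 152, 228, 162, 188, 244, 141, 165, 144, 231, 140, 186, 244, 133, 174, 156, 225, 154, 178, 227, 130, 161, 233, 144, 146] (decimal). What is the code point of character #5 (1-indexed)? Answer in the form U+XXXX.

U+10D950

Offset 0: leading byte 0xF3 = 11110011 → 4-byte char #1 = F3 A8 95 95.
Offset 4: leading byte 0xE1 = 11100001 → 3-byte char #2 = E1 84 87.
Offset 7: leading byte 0xF1 = 11110001 → 4-byte char #3 = F1 8A 92 98.
Offset 11: leading byte 0xE4 = 11100100 → 3-byte char #4 = E4 A2 BC.
Offset 14: leading byte 0xF4 = 11110100 → 4-byte char #5 = F4 8D A5 90.
Leading byte 0xF4 = 11110100 matches 11110xxx → 4-byte sequence.
Byte 1: 0xF4 = 11110100, payload 100 (3 bits).
Byte 2: 0x8D = 10001101 (10xxxxxx ✓), payload 001101.
Byte 3: 0xA5 = 10100101 (10xxxxxx ✓), payload 100101.
Byte 4: 0x90 = 10010000 (10xxxxxx ✓), payload 010000.
Concatenate: 100001101100101010000 = 0x10D950 (21 bits → U+10D950).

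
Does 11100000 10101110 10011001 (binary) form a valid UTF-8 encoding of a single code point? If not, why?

Leading byte 0xE0 = 11100000 → 3-byte form.
Continuation bytes 0xAE=10101110, 0x99=10011001 all match 10xxxxxx.
Decoded value 0xB99 is ≥ 0x800 (shortest form) and not a surrogate.

valid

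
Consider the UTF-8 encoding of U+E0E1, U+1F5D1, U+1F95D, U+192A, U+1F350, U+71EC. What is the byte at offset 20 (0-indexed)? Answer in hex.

0xAC

U+E0E1 → 3-byte form EE 83 A1 at offsets 0–2.
U+1F5D1 → 4-byte form F0 9F 97 91 at offsets 3–6.
U+1F95D → 4-byte form F0 9F A5 9D at offsets 7–10.
U+192A → 3-byte form E1 A4 AA at offsets 11–13.
U+1F350 → 4-byte form F0 9F 8D 90 at offsets 14–17.
U+71EC → 3-byte form E7 87 AC at offsets 18–20.
Offset 20 falls in char 6's range; it's byte 3 of E7 87 AC = 0xAC.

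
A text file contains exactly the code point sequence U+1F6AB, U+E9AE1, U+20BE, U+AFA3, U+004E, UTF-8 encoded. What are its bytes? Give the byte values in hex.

U+1F6AB: 4-byte form → F0 9F 9A AB.
U+E9AE1: 4-byte form → F3 A9 AB A1.
U+20BE: 3-byte form → E2 82 BE.
U+AFA3: 3-byte form → EA BE A3.
U+004E: 1-byte form → 4E.
Concatenated (15 bytes): F0 9F 9A AB F3 A9 AB A1 E2 82 BE EA BE A3 4E.

F0 9F 9A AB F3 A9 AB A1 E2 82 BE EA BE A3 4E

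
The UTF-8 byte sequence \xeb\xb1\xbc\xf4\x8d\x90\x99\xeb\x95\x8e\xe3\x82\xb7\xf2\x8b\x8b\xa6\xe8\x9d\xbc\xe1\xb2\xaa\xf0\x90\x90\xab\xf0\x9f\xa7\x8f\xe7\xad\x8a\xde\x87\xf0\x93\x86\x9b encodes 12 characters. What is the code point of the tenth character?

U+7B4A

Offset 0: leading byte 0xEB = 11101011 → 3-byte char #1 = EB B1 BC.
Offset 3: leading byte 0xF4 = 11110100 → 4-byte char #2 = F4 8D 90 99.
Offset 7: leading byte 0xEB = 11101011 → 3-byte char #3 = EB 95 8E.
Offset 10: leading byte 0xE3 = 11100011 → 3-byte char #4 = E3 82 B7.
Offset 13: leading byte 0xF2 = 11110010 → 4-byte char #5 = F2 8B 8B A6.
Offset 17: leading byte 0xE8 = 11101000 → 3-byte char #6 = E8 9D BC.
Offset 20: leading byte 0xE1 = 11100001 → 3-byte char #7 = E1 B2 AA.
Offset 23: leading byte 0xF0 = 11110000 → 4-byte char #8 = F0 90 90 AB.
Offset 27: leading byte 0xF0 = 11110000 → 4-byte char #9 = F0 9F A7 8F.
Offset 31: leading byte 0xE7 = 11100111 → 3-byte char #10 = E7 AD 8A.
Leading byte 0xE7 = 11100111 matches 1110xxxx → 3-byte sequence.
Byte 1: 0xE7 = 11100111, payload 0111 (4 bits).
Byte 2: 0xAD = 10101101 (10xxxxxx ✓), payload 101101.
Byte 3: 0x8A = 10001010 (10xxxxxx ✓), payload 001010.
Concatenate: 0111101101001010 = 0x7B4A (16 bits → U+7B4A).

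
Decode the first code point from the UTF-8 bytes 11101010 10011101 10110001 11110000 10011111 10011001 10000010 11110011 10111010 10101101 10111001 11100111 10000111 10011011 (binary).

U+A771

Offset 0: leading byte 0xEA = 11101010 → 3-byte char #1 = EA 9D B1.
Leading byte 0xEA = 11101010 matches 1110xxxx → 3-byte sequence.
Byte 1: 0xEA = 11101010, payload 1010 (4 bits).
Byte 2: 0x9D = 10011101 (10xxxxxx ✓), payload 011101.
Byte 3: 0xB1 = 10110001 (10xxxxxx ✓), payload 110001.
Concatenate: 1010011101110001 = 0xA771 (16 bits → U+A771).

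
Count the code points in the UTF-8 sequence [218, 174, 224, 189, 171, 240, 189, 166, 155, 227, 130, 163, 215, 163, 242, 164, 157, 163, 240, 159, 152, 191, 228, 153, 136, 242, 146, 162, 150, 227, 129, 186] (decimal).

10

Byte at offset 0: 0xDA = 11011010 → 2-byte char (#1). Advance 2.
Byte at offset 2: 0xE0 = 11100000 → 3-byte char (#2). Advance 3.
Byte at offset 5: 0xF0 = 11110000 → 4-byte char (#3). Advance 4.
Byte at offset 9: 0xE3 = 11100011 → 3-byte char (#4). Advance 3.
Byte at offset 12: 0xD7 = 11010111 → 2-byte char (#5). Advance 2.
Byte at offset 14: 0xF2 = 11110010 → 4-byte char (#6). Advance 4.
Byte at offset 18: 0xF0 = 11110000 → 4-byte char (#7). Advance 4.
Byte at offset 22: 0xE4 = 11100100 → 3-byte char (#8). Advance 3.
Byte at offset 25: 0xF2 = 11110010 → 4-byte char (#9). Advance 4.
Byte at offset 29: 0xE3 = 11100011 → 3-byte char (#10). Advance 3.
Reached end at offset 32 after 10 code points.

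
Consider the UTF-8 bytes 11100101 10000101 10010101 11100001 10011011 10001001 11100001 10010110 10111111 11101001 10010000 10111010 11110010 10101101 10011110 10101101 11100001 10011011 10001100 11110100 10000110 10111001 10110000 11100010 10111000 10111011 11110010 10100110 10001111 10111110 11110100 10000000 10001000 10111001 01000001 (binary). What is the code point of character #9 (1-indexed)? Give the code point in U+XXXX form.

U+A63FE

Offset 0: leading byte 0xE5 = 11100101 → 3-byte char #1 = E5 85 95.
Offset 3: leading byte 0xE1 = 11100001 → 3-byte char #2 = E1 9B 89.
Offset 6: leading byte 0xE1 = 11100001 → 3-byte char #3 = E1 96 BF.
Offset 9: leading byte 0xE9 = 11101001 → 3-byte char #4 = E9 90 BA.
Offset 12: leading byte 0xF2 = 11110010 → 4-byte char #5 = F2 AD 9E AD.
Offset 16: leading byte 0xE1 = 11100001 → 3-byte char #6 = E1 9B 8C.
Offset 19: leading byte 0xF4 = 11110100 → 4-byte char #7 = F4 86 B9 B0.
Offset 23: leading byte 0xE2 = 11100010 → 3-byte char #8 = E2 B8 BB.
Offset 26: leading byte 0xF2 = 11110010 → 4-byte char #9 = F2 A6 8F BE.
Leading byte 0xF2 = 11110010 matches 11110xxx → 4-byte sequence.
Byte 1: 0xF2 = 11110010, payload 010 (3 bits).
Byte 2: 0xA6 = 10100110 (10xxxxxx ✓), payload 100110.
Byte 3: 0x8F = 10001111 (10xxxxxx ✓), payload 001111.
Byte 4: 0xBE = 10111110 (10xxxxxx ✓), payload 111110.
Concatenate: 010100110001111111110 = 0xA63FE (21 bits → U+A63FE).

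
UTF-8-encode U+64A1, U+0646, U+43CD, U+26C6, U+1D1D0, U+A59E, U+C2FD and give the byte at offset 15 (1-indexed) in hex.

0x90

1-indexed offset 15 is 0-indexed offset 14.
U+64A1 → 3-byte form E6 92 A1 at offsets 0–2.
U+0646 → 2-byte form D9 86 at offsets 3–4.
U+43CD → 3-byte form E4 8F 8D at offsets 5–7.
U+26C6 → 3-byte form E2 9B 86 at offsets 8–10.
U+1D1D0 → 4-byte form F0 9D 87 90 at offsets 11–14.
Offset 14 falls in char 5's range; it's byte 4 of F0 9D 87 90 = 0x90.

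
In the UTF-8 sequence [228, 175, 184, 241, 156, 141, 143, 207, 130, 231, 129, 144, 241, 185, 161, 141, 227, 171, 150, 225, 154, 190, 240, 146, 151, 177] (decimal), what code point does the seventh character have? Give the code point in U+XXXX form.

Offset 0: leading byte 0xE4 = 11100100 → 3-byte char #1 = E4 AF B8.
Offset 3: leading byte 0xF1 = 11110001 → 4-byte char #2 = F1 9C 8D 8F.
Offset 7: leading byte 0xCF = 11001111 → 2-byte char #3 = CF 82.
Offset 9: leading byte 0xE7 = 11100111 → 3-byte char #4 = E7 81 90.
Offset 12: leading byte 0xF1 = 11110001 → 4-byte char #5 = F1 B9 A1 8D.
Offset 16: leading byte 0xE3 = 11100011 → 3-byte char #6 = E3 AB 96.
Offset 19: leading byte 0xE1 = 11100001 → 3-byte char #7 = E1 9A BE.
Leading byte 0xE1 = 11100001 matches 1110xxxx → 3-byte sequence.
Byte 1: 0xE1 = 11100001, payload 0001 (4 bits).
Byte 2: 0x9A = 10011010 (10xxxxxx ✓), payload 011010.
Byte 3: 0xBE = 10111110 (10xxxxxx ✓), payload 111110.
Concatenate: 0001011010111110 = 0x16BE (16 bits → U+16BE).

U+16BE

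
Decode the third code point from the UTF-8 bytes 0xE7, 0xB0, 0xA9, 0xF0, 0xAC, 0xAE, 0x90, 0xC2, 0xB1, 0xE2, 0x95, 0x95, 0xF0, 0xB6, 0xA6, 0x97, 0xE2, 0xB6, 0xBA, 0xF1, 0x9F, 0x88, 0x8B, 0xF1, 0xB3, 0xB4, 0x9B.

Offset 0: leading byte 0xE7 = 11100111 → 3-byte char #1 = E7 B0 A9.
Offset 3: leading byte 0xF0 = 11110000 → 4-byte char #2 = F0 AC AE 90.
Offset 7: leading byte 0xC2 = 11000010 → 2-byte char #3 = C2 B1.
Leading byte 0xC2 = 11000010 matches 110xxxxx → 2-byte sequence.
Byte 1: 0xC2 = 11000010, payload 00010 (5 bits).
Byte 2: 0xB1 = 10110001 (10xxxxxx ✓), payload 110001.
Concatenate: 00010110001 = 0xB1 (11 bits → U+00B1).

U+00B1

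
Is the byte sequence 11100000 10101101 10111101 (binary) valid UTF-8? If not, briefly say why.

Leading byte 0xE0 = 11100000 → 3-byte form.
Continuation bytes 0xAD=10101101, 0xBD=10111101 all match 10xxxxxx.
Decoded value 0xB7D is ≥ 0x800 (shortest form) and not a surrogate.

valid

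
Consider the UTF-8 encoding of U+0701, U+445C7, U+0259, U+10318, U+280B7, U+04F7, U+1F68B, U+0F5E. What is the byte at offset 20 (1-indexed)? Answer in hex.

0x9F

1-indexed offset 20 is 0-indexed offset 19.
U+0701 → 2-byte form DC 81 at offsets 0–1.
U+445C7 → 4-byte form F1 84 97 87 at offsets 2–5.
U+0259 → 2-byte form C9 99 at offsets 6–7.
U+10318 → 4-byte form F0 90 8C 98 at offsets 8–11.
U+280B7 → 4-byte form F0 A8 82 B7 at offsets 12–15.
U+04F7 → 2-byte form D3 B7 at offsets 16–17.
U+1F68B → 4-byte form F0 9F 9A 8B at offsets 18–21.
Offset 19 falls in char 7's range; it's byte 2 of F0 9F 9A 8B = 0x9F.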